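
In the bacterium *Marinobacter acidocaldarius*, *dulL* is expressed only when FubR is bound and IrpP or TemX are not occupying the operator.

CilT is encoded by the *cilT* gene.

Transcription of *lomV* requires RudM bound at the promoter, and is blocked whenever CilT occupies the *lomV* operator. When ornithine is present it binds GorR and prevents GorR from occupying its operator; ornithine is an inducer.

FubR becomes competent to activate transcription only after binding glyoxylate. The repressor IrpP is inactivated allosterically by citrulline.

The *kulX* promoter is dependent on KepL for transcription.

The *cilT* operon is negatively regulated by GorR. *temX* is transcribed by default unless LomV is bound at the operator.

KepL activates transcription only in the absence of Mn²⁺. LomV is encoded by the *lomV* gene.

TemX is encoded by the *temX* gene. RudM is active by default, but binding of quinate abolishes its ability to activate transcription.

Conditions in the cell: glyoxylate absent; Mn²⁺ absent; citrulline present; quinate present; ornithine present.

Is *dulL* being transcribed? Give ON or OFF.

OFF

Glyoxylate is absent, so FubR is inactive.
Citrulline is present, so IrpP is inactive.
Ornithine is present, so GorR is inactive.
With no repressor bound, *cilT* is transcribed.
So CilT is produced and active.
Quinate is present, so RudM is inactive.
With repressor CilT bound, *lomV* is not transcribed.
So LomV is not produced.
With no repressor bound, *temX* is transcribed.
So TemX is produced and active.
With repressor TemX bound, *dulL* is not transcribed.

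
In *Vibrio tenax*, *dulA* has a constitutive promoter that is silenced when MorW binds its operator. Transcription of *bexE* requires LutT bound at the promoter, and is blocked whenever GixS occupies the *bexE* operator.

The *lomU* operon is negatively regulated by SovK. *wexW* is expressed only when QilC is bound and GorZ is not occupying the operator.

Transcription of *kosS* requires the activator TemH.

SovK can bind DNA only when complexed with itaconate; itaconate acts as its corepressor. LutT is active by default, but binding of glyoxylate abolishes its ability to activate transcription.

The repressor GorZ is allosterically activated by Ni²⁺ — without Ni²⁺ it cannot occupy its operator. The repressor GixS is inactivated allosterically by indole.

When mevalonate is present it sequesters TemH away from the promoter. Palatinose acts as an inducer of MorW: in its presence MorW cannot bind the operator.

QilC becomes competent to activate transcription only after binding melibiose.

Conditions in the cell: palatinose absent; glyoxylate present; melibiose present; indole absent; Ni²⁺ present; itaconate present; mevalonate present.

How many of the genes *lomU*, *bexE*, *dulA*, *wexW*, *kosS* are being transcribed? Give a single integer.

0

Itaconate is present, so SovK is active.
With repressor SovK bound, *lomU* is not transcribed.
→ *lomU* is OFF.
Indole is absent, so GixS is active.
Glyoxylate is present, so LutT is inactive.
With repressor GixS bound, *bexE* is not transcribed.
→ *bexE* is OFF.
Palatinose is absent, so MorW is active.
With repressor MorW bound, *dulA* is not transcribed.
→ *dulA* is OFF.
Ni²⁺ is present, so GorZ is active.
Melibiose is present, so QilC is active.
With repressor GorZ bound, *wexW* is not transcribed.
→ *wexW* is OFF.
Mevalonate is present, so TemH is inactive.
Required activator TemH is absent, so *kosS* is not transcribed.
→ *kosS* is OFF.
0 of the 5 genes are transcribed.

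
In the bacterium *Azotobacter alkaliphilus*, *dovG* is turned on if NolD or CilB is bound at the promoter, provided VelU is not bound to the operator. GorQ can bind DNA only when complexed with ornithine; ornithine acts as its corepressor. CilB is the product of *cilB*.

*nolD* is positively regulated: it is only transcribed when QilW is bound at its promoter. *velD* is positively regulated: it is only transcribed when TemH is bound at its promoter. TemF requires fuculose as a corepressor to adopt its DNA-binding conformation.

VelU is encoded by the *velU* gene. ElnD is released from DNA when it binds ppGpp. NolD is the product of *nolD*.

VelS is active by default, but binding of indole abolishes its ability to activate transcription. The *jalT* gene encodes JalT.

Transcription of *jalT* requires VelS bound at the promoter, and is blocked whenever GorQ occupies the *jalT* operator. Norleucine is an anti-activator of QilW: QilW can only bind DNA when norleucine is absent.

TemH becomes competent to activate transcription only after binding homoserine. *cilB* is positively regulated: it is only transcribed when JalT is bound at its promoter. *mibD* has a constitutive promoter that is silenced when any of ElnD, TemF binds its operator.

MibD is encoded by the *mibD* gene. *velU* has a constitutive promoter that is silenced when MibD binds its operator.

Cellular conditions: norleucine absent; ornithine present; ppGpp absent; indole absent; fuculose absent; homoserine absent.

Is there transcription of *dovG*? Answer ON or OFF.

Norleucine is absent, so QilW is active.
No repressor is bound and QilW is active, so *nolD* is transcribed.
So NolD is produced and active.
Ornithine is present, so GorQ is active.
Indole is absent, so VelS is active.
With repressor GorQ bound, *jalT* is not transcribed.
So JalT is not produced.
Required activator JalT is absent, so *cilB* is not transcribed.
So CilB is not produced.
ppGpp is absent, so ElnD is active.
Fuculose is absent, so TemF is inactive.
With repressor ElnD bound, *mibD* is not transcribed.
So MibD is not produced.
With no repressor bound, *velU* is transcribed.
So VelU is produced and active.
With repressor VelU bound, *dovG* is not transcribed.

OFF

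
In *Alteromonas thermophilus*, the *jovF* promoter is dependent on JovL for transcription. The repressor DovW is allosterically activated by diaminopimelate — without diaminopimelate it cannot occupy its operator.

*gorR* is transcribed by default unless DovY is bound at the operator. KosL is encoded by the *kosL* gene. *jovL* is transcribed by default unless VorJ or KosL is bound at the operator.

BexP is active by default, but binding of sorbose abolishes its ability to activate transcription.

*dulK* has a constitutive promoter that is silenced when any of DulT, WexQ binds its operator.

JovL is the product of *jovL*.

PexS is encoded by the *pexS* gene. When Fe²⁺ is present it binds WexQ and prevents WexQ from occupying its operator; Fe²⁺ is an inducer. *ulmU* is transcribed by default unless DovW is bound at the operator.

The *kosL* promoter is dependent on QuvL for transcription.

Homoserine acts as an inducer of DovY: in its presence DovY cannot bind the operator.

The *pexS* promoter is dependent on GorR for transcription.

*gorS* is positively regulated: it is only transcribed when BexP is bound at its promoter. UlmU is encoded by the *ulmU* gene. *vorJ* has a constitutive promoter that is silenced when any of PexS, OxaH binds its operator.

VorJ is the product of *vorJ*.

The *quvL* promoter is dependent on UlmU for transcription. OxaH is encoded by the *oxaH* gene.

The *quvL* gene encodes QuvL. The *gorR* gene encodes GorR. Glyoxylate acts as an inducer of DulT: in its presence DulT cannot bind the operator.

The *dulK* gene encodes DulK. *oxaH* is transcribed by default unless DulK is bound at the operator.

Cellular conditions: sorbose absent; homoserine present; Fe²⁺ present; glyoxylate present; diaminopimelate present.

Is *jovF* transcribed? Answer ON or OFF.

ON

Homoserine is present, so DovY is inactive.
With no repressor bound, *gorR* is transcribed.
So GorR is produced and active.
No repressor is bound and GorR is active, so *pexS* is transcribed.
So PexS is produced and active.
Glyoxylate is present, so DulT is inactive.
Fe²⁺ is present, so WexQ is inactive.
With no repressor bound, *dulK* is transcribed.
So DulK is produced and active.
With repressor DulK bound, *oxaH* is not transcribed.
So OxaH is not produced.
With repressor PexS bound, *vorJ* is not transcribed.
So VorJ is not produced.
Diaminopimelate is present, so DovW is active.
With repressor DovW bound, *ulmU* is not transcribed.
So UlmU is not produced.
Required activator UlmU is absent, so *quvL* is not transcribed.
So QuvL is not produced.
Required activator QuvL is absent, so *kosL* is not transcribed.
So KosL is not produced.
With no repressor bound, *jovL* is transcribed.
So JovL is produced and active.
No repressor is bound and JovL is active, so *jovF* is transcribed.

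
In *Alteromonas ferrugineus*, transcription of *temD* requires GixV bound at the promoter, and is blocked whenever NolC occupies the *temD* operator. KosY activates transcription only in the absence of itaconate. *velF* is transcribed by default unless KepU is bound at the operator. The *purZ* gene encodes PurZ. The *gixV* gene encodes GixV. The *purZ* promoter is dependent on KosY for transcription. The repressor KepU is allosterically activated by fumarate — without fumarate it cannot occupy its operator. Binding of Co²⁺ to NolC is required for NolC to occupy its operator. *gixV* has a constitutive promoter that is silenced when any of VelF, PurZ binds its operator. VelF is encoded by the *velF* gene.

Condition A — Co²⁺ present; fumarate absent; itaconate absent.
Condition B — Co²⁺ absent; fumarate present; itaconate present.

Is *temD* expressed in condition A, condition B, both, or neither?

Condition A:
Co²⁺ is present, so NolC is active.
Fumarate is absent, so KepU is inactive.
With no repressor bound, *velF* is transcribed.
So VelF is produced and active.
Itaconate is absent, so KosY is active.
No repressor is bound and KosY is active, so *purZ* is transcribed.
So PurZ is produced and active.
With repressor VelF bound, *gixV* is not transcribed.
So GixV is not produced.
With repressor NolC bound, *temD* is not transcribed.
→ *temD* is OFF in A.
Condition B:
Co²⁺ is absent, so NolC is inactive.
Fumarate is present, so KepU is active.
With repressor KepU bound, *velF* is not transcribed.
So VelF is not produced.
Itaconate is present, so KosY is inactive.
Required activator KosY is absent, so *purZ* is not transcribed.
So PurZ is not produced.
With no repressor bound, *gixV* is transcribed.
So GixV is produced and active.
No repressor is bound and GixV is active, so *temD* is transcribed.
→ *temD* is ON in B.

B only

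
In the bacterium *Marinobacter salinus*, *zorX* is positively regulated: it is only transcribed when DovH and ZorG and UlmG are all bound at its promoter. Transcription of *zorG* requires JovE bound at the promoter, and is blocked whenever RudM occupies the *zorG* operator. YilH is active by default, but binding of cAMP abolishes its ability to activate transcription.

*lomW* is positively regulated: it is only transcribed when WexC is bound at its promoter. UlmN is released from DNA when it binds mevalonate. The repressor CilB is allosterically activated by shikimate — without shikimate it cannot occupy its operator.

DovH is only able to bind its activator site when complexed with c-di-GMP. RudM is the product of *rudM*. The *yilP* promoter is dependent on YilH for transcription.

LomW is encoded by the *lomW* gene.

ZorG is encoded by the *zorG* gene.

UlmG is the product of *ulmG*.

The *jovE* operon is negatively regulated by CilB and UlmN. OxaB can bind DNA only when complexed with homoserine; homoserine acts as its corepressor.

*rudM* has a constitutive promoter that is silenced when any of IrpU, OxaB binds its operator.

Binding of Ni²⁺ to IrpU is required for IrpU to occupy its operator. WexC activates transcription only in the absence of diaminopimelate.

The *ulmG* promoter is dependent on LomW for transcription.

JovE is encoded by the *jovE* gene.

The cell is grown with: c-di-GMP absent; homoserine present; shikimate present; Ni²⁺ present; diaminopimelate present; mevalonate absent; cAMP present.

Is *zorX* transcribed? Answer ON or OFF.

c-di-GMP is absent, so DovH is inactive.
Ni²⁺ is present, so IrpU is active.
Homoserine is present, so OxaB is active.
With repressor IrpU bound, *rudM* is not transcribed.
So RudM is not produced.
Shikimate is present, so CilB is active.
Mevalonate is absent, so UlmN is active.
With repressor CilB bound, *jovE* is not transcribed.
So JovE is not produced.
Required activator JovE is absent, so *zorG* is not transcribed.
So ZorG is not produced.
Diaminopimelate is present, so WexC is inactive.
Required activator WexC is absent, so *lomW* is not transcribed.
So LomW is not produced.
Required activator LomW is absent, so *ulmG* is not transcribed.
So UlmG is not produced.
Required activator DovH is absent, so *zorX* is not transcribed.

OFF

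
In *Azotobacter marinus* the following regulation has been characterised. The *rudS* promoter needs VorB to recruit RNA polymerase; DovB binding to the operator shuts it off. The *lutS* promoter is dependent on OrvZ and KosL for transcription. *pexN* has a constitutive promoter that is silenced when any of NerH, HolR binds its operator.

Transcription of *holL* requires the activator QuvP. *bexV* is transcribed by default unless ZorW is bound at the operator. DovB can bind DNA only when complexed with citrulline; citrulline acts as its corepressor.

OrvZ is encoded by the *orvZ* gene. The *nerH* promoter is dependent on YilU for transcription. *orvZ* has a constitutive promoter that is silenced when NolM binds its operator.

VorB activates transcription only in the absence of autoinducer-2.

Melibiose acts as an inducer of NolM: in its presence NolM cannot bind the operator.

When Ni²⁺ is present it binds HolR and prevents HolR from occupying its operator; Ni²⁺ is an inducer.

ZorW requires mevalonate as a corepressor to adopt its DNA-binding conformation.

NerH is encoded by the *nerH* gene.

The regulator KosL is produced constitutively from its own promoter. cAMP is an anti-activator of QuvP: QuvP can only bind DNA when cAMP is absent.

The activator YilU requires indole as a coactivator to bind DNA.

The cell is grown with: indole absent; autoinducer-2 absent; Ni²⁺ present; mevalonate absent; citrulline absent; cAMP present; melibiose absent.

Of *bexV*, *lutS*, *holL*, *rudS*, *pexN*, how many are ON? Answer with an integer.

3

Mevalonate is absent, so ZorW is inactive.
With no repressor bound, *bexV* is transcribed.
→ *bexV* is ON.
Melibiose is absent, so NolM is active.
With repressor NolM bound, *orvZ* is not transcribed.
So OrvZ is not produced.
KosL is produced constitutively and is active.
Required activator OrvZ is absent, so *lutS* is not transcribed.
→ *lutS* is OFF.
cAMP is present, so QuvP is inactive.
Required activator QuvP is absent, so *holL* is not transcribed.
→ *holL* is OFF.
Autoinducer-2 is absent, so VorB is active.
Citrulline is absent, so DovB is inactive.
No repressor is bound and VorB is active, so *rudS* is transcribed.
→ *rudS* is ON.
Indole is absent, so YilU is inactive.
Required activator YilU is absent, so *nerH* is not transcribed.
So NerH is not produced.
Ni²⁺ is present, so HolR is inactive.
With no repressor bound, *pexN* is transcribed.
→ *pexN* is ON.
3 of the 5 genes are transcribed.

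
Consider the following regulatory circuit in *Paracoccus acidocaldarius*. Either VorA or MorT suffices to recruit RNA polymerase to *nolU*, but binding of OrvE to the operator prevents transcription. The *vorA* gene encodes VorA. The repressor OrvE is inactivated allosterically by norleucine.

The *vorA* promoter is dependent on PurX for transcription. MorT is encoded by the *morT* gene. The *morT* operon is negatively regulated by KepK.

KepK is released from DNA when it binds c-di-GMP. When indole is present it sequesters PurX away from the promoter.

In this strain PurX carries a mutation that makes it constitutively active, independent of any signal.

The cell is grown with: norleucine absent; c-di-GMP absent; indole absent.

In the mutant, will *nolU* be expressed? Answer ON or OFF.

OFF

PurX is constitutively active in this strain.
No repressor is bound and PurX is active, so *vorA* is transcribed.
So VorA is produced and active.
c-di-GMP is absent, so KepK is active.
With repressor KepK bound, *morT* is not transcribed.
So MorT is not produced.
Norleucine is absent, so OrvE is active.
With repressor OrvE bound, *nolU* is not transcribed.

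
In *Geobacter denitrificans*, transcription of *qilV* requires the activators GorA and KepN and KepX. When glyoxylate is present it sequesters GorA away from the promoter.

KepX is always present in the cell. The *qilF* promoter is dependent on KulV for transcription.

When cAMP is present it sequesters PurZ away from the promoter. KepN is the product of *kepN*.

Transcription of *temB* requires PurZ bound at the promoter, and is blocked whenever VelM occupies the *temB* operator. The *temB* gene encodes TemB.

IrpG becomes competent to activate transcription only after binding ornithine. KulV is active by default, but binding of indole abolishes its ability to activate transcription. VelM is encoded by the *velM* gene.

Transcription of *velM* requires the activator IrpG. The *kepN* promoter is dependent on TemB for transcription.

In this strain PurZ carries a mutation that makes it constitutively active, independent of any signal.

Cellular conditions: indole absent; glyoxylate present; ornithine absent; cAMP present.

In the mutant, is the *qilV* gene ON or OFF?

Glyoxylate is present, so GorA is inactive.
Ornithine is absent, so IrpG is inactive.
Required activator IrpG is absent, so *velM* is not transcribed.
So VelM is not produced.
PurZ is constitutively active in this strain.
No repressor is bound and PurZ is active, so *temB* is transcribed.
So TemB is produced and active.
No repressor is bound and TemB is active, so *kepN* is transcribed.
So KepN is produced and active.
KepX is produced constitutively and is active.
Required activator GorA is absent, so *qilV* is not transcribed.

OFF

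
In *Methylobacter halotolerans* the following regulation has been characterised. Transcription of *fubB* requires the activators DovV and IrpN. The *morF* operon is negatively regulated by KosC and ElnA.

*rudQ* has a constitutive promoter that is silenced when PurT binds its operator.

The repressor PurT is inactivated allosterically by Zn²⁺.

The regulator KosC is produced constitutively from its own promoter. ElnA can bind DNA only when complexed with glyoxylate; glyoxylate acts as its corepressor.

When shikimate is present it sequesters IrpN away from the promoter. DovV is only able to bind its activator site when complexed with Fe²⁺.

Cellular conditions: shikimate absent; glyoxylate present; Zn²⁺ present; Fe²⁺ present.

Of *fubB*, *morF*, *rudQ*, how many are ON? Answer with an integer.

Fe²⁺ is present, so DovV is active.
Shikimate is absent, so IrpN is active.
No repressor is bound and DovV and IrpN are active, so *fubB* is transcribed.
→ *fubB* is ON.
KosC is produced constitutively and is active.
Glyoxylate is present, so ElnA is active.
With repressor KosC bound, *morF* is not transcribed.
→ *morF* is OFF.
Zn²⁺ is present, so PurT is inactive.
With no repressor bound, *rudQ* is transcribed.
→ *rudQ* is ON.
2 of the 3 genes are transcribed.

2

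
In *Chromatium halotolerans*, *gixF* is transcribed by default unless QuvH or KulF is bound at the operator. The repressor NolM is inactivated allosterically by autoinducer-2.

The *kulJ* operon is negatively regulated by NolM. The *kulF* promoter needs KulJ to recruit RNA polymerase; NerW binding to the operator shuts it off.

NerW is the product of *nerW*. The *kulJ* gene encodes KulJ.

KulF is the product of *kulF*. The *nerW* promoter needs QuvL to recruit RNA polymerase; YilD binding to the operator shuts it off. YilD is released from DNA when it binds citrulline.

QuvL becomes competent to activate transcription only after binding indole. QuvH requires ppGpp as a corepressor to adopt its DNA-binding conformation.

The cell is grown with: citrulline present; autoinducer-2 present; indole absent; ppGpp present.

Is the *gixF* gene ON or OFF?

ppGpp is present, so QuvH is active.
Indole is absent, so QuvL is inactive.
Citrulline is present, so YilD is inactive.
Required activator QuvL is absent, so *nerW* is not transcribed.
So NerW is not produced.
Autoinducer-2 is present, so NolM is inactive.
With no repressor bound, *kulJ* is transcribed.
So KulJ is produced and active.
No repressor is bound and KulJ is active, so *kulF* is transcribed.
So KulF is produced and active.
With repressor QuvH bound, *gixF* is not transcribed.

OFF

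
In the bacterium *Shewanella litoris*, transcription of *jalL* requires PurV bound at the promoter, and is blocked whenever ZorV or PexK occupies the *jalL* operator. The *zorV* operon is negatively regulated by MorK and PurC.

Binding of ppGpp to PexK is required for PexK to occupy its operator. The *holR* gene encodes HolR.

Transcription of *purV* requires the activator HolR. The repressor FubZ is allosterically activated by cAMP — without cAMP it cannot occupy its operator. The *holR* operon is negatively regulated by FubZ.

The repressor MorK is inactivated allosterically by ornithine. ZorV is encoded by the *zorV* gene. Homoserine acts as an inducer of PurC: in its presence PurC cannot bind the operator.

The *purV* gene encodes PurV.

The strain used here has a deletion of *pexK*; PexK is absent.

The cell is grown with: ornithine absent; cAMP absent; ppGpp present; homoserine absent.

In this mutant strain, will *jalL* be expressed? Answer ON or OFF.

Ornithine is absent, so MorK is active.
Homoserine is absent, so PurC is active.
With repressor MorK bound, *zorV* is not transcribed.
So ZorV is not produced.
PexK is non-functional in this strain, so it has no effect.
cAMP is absent, so FubZ is inactive.
With no repressor bound, *holR* is transcribed.
So HolR is produced and active.
No repressor is bound and HolR is active, so *purV* is transcribed.
So PurV is produced and active.
No repressor is bound and PurV is active, so *jalL* is transcribed.

ON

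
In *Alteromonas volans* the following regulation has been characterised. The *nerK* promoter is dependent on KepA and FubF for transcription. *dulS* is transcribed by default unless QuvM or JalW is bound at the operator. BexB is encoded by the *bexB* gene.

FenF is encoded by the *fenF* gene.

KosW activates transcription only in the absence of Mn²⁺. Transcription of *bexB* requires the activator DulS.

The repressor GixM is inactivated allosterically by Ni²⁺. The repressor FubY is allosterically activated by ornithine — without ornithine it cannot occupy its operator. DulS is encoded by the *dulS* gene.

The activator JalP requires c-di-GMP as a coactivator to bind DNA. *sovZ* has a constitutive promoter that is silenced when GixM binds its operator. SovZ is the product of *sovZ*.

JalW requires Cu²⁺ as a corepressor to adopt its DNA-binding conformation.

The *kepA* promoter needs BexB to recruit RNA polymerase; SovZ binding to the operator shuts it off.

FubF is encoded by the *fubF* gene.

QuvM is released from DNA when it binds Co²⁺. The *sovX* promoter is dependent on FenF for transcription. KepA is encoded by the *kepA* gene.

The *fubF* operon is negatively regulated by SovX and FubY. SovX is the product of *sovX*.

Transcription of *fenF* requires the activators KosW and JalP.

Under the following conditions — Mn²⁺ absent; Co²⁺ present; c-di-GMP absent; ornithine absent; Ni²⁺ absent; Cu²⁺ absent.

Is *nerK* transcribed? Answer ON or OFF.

ON

Ni²⁺ is absent, so GixM is active.
With repressor GixM bound, *sovZ* is not transcribed.
So SovZ is not produced.
Co²⁺ is present, so QuvM is inactive.
Cu²⁺ is absent, so JalW is inactive.
With no repressor bound, *dulS* is transcribed.
So DulS is produced and active.
No repressor is bound and DulS is active, so *bexB* is transcribed.
So BexB is produced and active.
No repressor is bound and BexB is active, so *kepA* is transcribed.
So KepA is produced and active.
Mn²⁺ is absent, so KosW is active.
c-di-GMP is absent, so JalP is inactive.
Required activator JalP is absent, so *fenF* is not transcribed.
So FenF is not produced.
Required activator FenF is absent, so *sovX* is not transcribed.
So SovX is not produced.
Ornithine is absent, so FubY is inactive.
With no repressor bound, *fubF* is transcribed.
So FubF is produced and active.
No repressor is bound and KepA and FubF are active, so *nerK* is transcribed.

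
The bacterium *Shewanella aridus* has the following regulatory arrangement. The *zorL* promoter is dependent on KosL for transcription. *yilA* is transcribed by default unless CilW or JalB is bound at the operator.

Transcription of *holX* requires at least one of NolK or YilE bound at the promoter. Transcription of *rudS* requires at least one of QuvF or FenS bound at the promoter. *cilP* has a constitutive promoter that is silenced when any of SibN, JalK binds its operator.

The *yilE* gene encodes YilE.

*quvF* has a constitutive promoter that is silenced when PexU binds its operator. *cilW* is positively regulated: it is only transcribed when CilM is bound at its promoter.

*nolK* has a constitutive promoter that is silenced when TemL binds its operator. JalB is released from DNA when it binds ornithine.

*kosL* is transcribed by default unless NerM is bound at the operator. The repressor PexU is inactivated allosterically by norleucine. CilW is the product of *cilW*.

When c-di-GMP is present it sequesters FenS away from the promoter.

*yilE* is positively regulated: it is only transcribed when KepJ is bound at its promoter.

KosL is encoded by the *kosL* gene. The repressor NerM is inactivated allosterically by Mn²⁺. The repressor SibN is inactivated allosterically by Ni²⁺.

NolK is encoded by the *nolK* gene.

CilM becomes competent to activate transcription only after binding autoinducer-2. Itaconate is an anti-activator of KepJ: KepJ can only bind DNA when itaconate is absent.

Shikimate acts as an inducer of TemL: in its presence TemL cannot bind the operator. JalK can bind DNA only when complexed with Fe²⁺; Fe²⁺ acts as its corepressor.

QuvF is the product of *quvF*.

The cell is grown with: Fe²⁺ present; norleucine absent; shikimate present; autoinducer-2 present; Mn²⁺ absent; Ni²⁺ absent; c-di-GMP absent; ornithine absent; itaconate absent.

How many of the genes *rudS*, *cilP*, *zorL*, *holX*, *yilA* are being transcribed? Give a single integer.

2

Norleucine is absent, so PexU is active.
With repressor PexU bound, *quvF* is not transcribed.
So QuvF is not produced.
c-di-GMP is absent, so FenS is active.
Activator FenS is present, so *rudS* is transcribed.
→ *rudS* is ON.
Ni²⁺ is absent, so SibN is active.
Fe²⁺ is present, so JalK is active.
With repressor SibN bound, *cilP* is not transcribed.
→ *cilP* is OFF.
Mn²⁺ is absent, so NerM is active.
With repressor NerM bound, *kosL* is not transcribed.
So KosL is not produced.
Required activator KosL is absent, so *zorL* is not transcribed.
→ *zorL* is OFF.
Shikimate is present, so TemL is inactive.
With no repressor bound, *nolK* is transcribed.
So NolK is produced and active.
Itaconate is absent, so KepJ is active.
No repressor is bound and KepJ is active, so *yilE* is transcribed.
So YilE is produced and active.
Activator NolK is present, so *holX* is transcribed.
→ *holX* is ON.
Autoinducer-2 is present, so CilM is active.
No repressor is bound and CilM is active, so *cilW* is transcribed.
So CilW is produced and active.
Ornithine is absent, so JalB is active.
With repressor CilW bound, *yilA* is not transcribed.
→ *yilA* is OFF.
2 of the 5 genes are transcribed.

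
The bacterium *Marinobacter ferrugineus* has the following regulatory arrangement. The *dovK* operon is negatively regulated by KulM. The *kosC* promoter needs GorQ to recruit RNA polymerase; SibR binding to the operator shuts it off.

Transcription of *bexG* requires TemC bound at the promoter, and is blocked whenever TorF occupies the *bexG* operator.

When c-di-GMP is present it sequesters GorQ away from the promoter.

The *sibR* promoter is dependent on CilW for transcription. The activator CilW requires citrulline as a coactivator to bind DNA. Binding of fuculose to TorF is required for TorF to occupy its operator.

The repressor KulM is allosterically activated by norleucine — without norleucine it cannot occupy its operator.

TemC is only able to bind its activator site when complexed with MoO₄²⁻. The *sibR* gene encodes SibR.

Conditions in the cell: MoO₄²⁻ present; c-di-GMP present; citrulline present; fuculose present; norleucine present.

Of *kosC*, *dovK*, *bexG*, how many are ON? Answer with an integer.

Citrulline is present, so CilW is active.
No repressor is bound and CilW is active, so *sibR* is transcribed.
So SibR is produced and active.
c-di-GMP is present, so GorQ is inactive.
With repressor SibR bound, *kosC* is not transcribed.
→ *kosC* is OFF.
Norleucine is present, so KulM is active.
With repressor KulM bound, *dovK* is not transcribed.
→ *dovK* is OFF.
MoO₄²⁻ is present, so TemC is active.
Fuculose is present, so TorF is active.
With repressor TorF bound, *bexG* is not transcribed.
→ *bexG* is OFF.
0 of the 3 genes are transcribed.

0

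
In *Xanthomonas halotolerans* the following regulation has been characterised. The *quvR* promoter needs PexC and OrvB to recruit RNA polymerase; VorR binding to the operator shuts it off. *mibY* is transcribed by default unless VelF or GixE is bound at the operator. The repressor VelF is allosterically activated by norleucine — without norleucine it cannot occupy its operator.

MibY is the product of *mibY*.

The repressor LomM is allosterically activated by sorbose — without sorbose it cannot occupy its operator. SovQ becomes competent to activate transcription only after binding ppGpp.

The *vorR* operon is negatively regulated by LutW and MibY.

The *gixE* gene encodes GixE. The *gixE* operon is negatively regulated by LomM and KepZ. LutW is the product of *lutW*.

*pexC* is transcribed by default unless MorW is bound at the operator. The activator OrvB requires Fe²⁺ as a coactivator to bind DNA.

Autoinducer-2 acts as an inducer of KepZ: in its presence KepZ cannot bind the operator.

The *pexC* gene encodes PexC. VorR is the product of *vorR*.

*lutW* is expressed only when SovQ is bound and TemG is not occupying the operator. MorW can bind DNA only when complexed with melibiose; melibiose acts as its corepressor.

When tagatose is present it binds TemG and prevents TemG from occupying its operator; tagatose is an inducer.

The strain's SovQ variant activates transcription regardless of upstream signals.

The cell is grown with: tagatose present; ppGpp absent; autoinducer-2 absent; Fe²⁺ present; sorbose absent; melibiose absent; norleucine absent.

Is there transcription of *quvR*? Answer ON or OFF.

Melibiose is absent, so MorW is inactive.
With no repressor bound, *pexC* is transcribed.
So PexC is produced and active.
Fe²⁺ is present, so OrvB is active.
SovQ is constitutively active in this strain.
Tagatose is present, so TemG is inactive.
No repressor is bound and SovQ is active, so *lutW* is transcribed.
So LutW is produced and active.
Norleucine is absent, so VelF is inactive.
Sorbose is absent, so LomM is inactive.
Autoinducer-2 is absent, so KepZ is active.
With repressor KepZ bound, *gixE* is not transcribed.
So GixE is not produced.
With no repressor bound, *mibY* is transcribed.
So MibY is produced and active.
With repressor LutW bound, *vorR* is not transcribed.
So VorR is not produced.
No repressor is bound and PexC and OrvB are active, so *quvR* is transcribed.

ON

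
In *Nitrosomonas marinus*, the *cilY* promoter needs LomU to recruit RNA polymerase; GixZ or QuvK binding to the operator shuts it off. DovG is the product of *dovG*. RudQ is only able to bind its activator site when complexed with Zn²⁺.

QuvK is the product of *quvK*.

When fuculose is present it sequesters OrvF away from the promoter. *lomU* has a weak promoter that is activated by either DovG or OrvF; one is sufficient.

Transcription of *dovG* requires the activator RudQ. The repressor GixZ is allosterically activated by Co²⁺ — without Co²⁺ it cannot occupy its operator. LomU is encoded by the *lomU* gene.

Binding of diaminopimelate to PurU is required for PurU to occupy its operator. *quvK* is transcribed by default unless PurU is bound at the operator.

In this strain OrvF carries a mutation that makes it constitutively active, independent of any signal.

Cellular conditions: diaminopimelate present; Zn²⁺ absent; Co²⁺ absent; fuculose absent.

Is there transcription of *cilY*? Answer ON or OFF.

Zn²⁺ is absent, so RudQ is inactive.
Required activator RudQ is absent, so *dovG* is not transcribed.
So DovG is not produced.
OrvF is constitutively active in this strain.
Activator OrvF is present, so *lomU* is transcribed.
So LomU is produced and active.
Co²⁺ is absent, so GixZ is inactive.
Diaminopimelate is present, so PurU is active.
With repressor PurU bound, *quvK* is not transcribed.
So QuvK is not produced.
No repressor is bound and LomU is active, so *cilY* is transcribed.

ON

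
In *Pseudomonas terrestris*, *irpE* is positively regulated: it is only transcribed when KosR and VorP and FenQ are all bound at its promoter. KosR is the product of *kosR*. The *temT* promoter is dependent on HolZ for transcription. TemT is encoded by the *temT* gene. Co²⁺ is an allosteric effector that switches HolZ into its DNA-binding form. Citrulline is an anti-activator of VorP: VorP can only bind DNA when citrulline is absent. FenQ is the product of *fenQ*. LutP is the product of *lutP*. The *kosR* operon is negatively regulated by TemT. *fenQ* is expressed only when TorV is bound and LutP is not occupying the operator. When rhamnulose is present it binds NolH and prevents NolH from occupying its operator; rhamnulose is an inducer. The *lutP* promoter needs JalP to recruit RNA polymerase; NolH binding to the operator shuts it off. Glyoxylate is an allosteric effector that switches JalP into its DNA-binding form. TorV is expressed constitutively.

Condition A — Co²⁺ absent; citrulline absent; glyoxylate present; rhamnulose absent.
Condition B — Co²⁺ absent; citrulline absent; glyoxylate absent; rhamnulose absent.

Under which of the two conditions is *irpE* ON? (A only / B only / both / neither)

both

Condition A:
Co²⁺ is absent, so HolZ is inactive.
Required activator HolZ is absent, so *temT* is not transcribed.
So TemT is not produced.
With no repressor bound, *kosR* is transcribed.
So KosR is produced and active.
Citrulline is absent, so VorP is active.
TorV is produced constitutively and is active.
Glyoxylate is present, so JalP is active.
Rhamnulose is absent, so NolH is active.
With repressor NolH bound, *lutP* is not transcribed.
So LutP is not produced.
No repressor is bound and TorV is active, so *fenQ* is transcribed.
So FenQ is produced and active.
No repressor is bound and KosR and VorP and FenQ are active, so *irpE* is transcribed.
→ *irpE* is ON in A.
Condition B:
Co²⁺ is absent, so HolZ is inactive.
Required activator HolZ is absent, so *temT* is not transcribed.
So TemT is not produced.
With no repressor bound, *kosR* is transcribed.
So KosR is produced and active.
Citrulline is absent, so VorP is active.
TorV is produced constitutively and is active.
Glyoxylate is absent, so JalP is inactive.
Rhamnulose is absent, so NolH is active.
With repressor NolH bound, *lutP* is not transcribed.
So LutP is not produced.
No repressor is bound and TorV is active, so *fenQ* is transcribed.
So FenQ is produced and active.
No repressor is bound and KosR and VorP and FenQ are active, so *irpE* is transcribed.
→ *irpE* is ON in B.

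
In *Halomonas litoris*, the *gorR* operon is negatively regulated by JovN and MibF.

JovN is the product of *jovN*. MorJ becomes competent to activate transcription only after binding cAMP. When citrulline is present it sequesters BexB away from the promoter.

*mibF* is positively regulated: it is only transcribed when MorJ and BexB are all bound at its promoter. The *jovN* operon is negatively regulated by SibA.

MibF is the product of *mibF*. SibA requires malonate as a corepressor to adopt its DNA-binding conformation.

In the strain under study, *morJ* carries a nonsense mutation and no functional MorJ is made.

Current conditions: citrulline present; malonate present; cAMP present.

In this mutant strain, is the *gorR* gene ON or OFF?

ON

Malonate is present, so SibA is active.
With repressor SibA bound, *jovN* is not transcribed.
So JovN is not produced.
MorJ is non-functional in this strain, so it has no effect.
Citrulline is present, so BexB is inactive.
Required activator MorJ is absent, so *mibF* is not transcribed.
So MibF is not produced.
With no repressor bound, *gorR* is transcribed.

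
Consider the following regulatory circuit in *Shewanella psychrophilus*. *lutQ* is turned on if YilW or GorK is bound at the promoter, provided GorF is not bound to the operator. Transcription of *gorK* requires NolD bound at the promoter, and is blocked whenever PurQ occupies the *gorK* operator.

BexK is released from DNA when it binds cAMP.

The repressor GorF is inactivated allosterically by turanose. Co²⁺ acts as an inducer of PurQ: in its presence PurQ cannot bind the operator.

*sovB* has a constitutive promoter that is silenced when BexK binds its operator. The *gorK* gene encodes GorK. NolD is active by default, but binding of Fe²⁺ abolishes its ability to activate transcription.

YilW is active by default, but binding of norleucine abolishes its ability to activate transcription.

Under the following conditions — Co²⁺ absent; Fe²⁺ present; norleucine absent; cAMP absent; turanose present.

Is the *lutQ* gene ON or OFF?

Norleucine is absent, so YilW is active.
Turanose is present, so GorF is inactive.
Co²⁺ is absent, so PurQ is active.
Fe²⁺ is present, so NolD is inactive.
With repressor PurQ bound, *gorK* is not transcribed.
So GorK is not produced.
Activator YilW is present, so *lutQ* is transcribed.

ON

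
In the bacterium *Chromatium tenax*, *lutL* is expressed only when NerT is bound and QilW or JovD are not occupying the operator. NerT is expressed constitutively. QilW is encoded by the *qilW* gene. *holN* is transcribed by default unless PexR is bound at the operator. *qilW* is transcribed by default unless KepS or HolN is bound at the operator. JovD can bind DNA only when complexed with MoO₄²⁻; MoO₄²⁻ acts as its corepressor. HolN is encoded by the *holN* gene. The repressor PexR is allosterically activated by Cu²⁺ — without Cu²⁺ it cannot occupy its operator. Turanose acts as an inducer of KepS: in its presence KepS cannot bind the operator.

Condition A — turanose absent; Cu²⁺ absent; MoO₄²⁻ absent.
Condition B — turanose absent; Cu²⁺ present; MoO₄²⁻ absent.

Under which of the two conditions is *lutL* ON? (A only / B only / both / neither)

both

Condition A:
NerT is produced constitutively and is active.
Turanose is absent, so KepS is active.
Cu²⁺ is absent, so PexR is inactive.
With no repressor bound, *holN* is transcribed.
So HolN is produced and active.
With repressor KepS bound, *qilW* is not transcribed.
So QilW is not produced.
MoO₄²⁻ is absent, so JovD is inactive.
No repressor is bound and NerT is active, so *lutL* is transcribed.
→ *lutL* is ON in A.
Condition B:
NerT is produced constitutively and is active.
Turanose is absent, so KepS is active.
Cu²⁺ is present, so PexR is active.
With repressor PexR bound, *holN* is not transcribed.
So HolN is not produced.
With repressor KepS bound, *qilW* is not transcribed.
So QilW is not produced.
MoO₄²⁻ is absent, so JovD is inactive.
No repressor is bound and NerT is active, so *lutL* is transcribed.
→ *lutL* is ON in B.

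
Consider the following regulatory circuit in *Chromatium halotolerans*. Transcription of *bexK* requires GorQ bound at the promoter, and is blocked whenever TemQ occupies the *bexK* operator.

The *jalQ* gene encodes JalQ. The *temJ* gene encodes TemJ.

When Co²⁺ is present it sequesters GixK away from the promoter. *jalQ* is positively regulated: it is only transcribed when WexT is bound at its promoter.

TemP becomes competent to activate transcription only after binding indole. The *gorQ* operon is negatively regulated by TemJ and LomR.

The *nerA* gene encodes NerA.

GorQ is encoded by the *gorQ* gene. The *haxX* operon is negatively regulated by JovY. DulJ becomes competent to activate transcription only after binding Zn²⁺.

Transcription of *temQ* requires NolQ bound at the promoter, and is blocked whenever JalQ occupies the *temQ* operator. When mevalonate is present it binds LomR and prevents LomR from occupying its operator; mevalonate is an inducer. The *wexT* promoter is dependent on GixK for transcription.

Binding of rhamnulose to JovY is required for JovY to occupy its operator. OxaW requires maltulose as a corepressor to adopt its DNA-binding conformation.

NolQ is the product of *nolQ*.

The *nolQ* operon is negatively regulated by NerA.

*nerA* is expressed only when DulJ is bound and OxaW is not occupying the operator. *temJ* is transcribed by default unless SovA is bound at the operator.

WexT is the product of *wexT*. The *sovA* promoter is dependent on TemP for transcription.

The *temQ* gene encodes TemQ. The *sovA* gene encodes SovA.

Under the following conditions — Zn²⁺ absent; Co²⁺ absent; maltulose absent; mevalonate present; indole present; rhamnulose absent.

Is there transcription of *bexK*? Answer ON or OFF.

Indole is present, so TemP is active.
No repressor is bound and TemP is active, so *sovA* is transcribed.
So SovA is produced and active.
With repressor SovA bound, *temJ* is not transcribed.
So TemJ is not produced.
Mevalonate is present, so LomR is inactive.
With no repressor bound, *gorQ* is transcribed.
So GorQ is produced and active.
Co²⁺ is absent, so GixK is active.
No repressor is bound and GixK is active, so *wexT* is transcribed.
So WexT is produced and active.
No repressor is bound and WexT is active, so *jalQ* is transcribed.
So JalQ is produced and active.
Zn²⁺ is absent, so DulJ is inactive.
Maltulose is absent, so OxaW is inactive.
Required activator DulJ is absent, so *nerA* is not transcribed.
So NerA is not produced.
With no repressor bound, *nolQ* is transcribed.
So NolQ is produced and active.
With repressor JalQ bound, *temQ* is not transcribed.
So TemQ is not produced.
No repressor is bound and GorQ is active, so *bexK* is transcribed.

ON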